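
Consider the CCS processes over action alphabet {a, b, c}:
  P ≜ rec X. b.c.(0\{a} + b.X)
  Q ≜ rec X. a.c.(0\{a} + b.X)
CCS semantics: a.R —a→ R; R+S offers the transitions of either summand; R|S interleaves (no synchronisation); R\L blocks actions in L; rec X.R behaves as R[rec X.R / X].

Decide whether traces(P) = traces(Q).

Reachable graph of P (3 states):
  p0 = rec X. b.c.(0\{a} + b.X) has moves —b→ p1
  p1 = c.(0\{a} + b.(rec X. b.c.(0\{a} + b.X))) has moves —c→ p2
  p2 = 0\{a} + b.(rec X. b.c.(0\{a} + b.X)) has moves —b→ p0
Reachable graph of Q (3 states):
  q0 = rec X. a.c.(0\{a} + b.X) has moves —a→ q1
  q1 = c.(0\{a} + b.(rec X. a.c.(0\{a} + b.X))) has moves —c→ q2
  q2 = 0\{a} + b.(rec X. a.c.(0\{a} + b.X)) has moves —b→ q0
Executing b from P (initial set {p0}):
  [1] b ⇒ {p1}
  P completes σ.
Executing b from Q (initial set {q0}):
  [1] b ⇒ ∅  — Q cannot continue

NO — witness ⟨b⟩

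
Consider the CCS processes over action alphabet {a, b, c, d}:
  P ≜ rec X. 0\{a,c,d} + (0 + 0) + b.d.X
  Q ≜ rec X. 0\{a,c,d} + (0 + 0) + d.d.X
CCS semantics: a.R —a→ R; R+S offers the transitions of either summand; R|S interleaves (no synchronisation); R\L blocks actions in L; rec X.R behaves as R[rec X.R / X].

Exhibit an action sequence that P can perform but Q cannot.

P's transition system — 2 states:
  u0 = rec X. 0\{a,c,d} + (0 + 0) + b.d.X → —b→ u1
  u1 = d.(rec X. 0\{a,c,d} + (0 + 0) + b.d.X) → —d→ u0
Q's transition system — 2 states:
  v0 = rec X. 0\{a,c,d} + (0 + 0) + d.d.X → —d→ v1
  v1 = d.(rec X. 0\{a,c,d} + (0 + 0) + d.d.X) → —d→ v0
Trace ⟨b⟩ through P, begin at {u0}:
  step 1 (b): {u1}
  — P admits the full trace.
Trace ⟨b⟩ through Q, begin at {v0}:
  step 1 (b): ∅  — Q cannot continue

b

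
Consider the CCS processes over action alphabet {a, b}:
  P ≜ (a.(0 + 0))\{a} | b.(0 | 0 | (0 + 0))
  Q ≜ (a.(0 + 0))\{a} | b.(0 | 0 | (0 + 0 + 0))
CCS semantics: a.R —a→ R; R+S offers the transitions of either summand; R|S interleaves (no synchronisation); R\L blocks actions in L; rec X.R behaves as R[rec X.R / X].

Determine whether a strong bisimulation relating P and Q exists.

YES

P's transition system — 2 states:
  u0 = (a.(0 + 0))\{a} | b.(0 | 0 | (0 + 0)) | -b-> u1
  u1 = (a.(0 + 0))\{a} | (0 | 0 | (0 + 0)) | (no moves)
Q's transition system — 2 states:
  v0 = (a.(0 + 0))\{a} | b.(0 | 0 | (0 + 0 + 0)) | -b-> v1
  v1 = (a.(0 + 0))\{a} | (0 | 0 | (0 + 0 + 0)) | (no moves)
Partition-refinement fixed point:
  B0 = {u0, v0}
  B1 = {u1, v1}
u0 ∈ B0, v0 ∈ B0 → same block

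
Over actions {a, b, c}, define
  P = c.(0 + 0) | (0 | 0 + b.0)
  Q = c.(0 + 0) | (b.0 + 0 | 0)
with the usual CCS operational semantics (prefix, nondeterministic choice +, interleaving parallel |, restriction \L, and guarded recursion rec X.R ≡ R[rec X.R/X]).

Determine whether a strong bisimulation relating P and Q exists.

Reachable graph of P (4 states):
  m0 = c.(0 + 0) | (0 | 0 + b.0) → =b=> m1, =c=> m2
  m1 = c.(0 + 0) | 0 → =c=> m3
  m2 = (0 + 0) | (0 | 0 + b.0) → =b=> m3
  m3 = (0 + 0) | 0 → ∅
Reachable graph of Q (4 states):
  n0 = c.(0 + 0) | (b.0 + 0 | 0) → =b=> n1, =c=> n2
  n1 = c.(0 + 0) | 0 → =c=> n3
  n2 = (0 + 0) | (b.0 + 0 | 0) → =b=> n3
  n3 = (0 + 0) | 0 → ∅
Coarsest stable partition (strong bisimilarity classes):
  B0 = {m0, n0}
  B1 = {m1, n1}
  B2 = {m3, n3}
  B3 = {m2, n2}
m0 ∈ B0, n0 ∈ B0 → same block

YES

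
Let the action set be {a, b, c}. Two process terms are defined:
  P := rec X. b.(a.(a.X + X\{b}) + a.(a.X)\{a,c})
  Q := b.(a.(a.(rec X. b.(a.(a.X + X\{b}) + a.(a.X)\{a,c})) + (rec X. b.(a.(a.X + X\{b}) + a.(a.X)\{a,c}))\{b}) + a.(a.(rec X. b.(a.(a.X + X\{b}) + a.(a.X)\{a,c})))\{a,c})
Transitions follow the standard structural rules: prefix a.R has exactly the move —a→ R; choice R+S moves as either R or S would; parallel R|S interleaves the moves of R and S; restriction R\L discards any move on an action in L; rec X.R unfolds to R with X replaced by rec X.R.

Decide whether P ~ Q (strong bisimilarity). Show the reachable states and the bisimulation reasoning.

LTS(P): 4 reachable states
  s0 = rec X. b.(a.(a.X + X\{b}) + a.(a.X)\{a,c}) ⊢ --b--▸ s1
  s1 = a.(a.(rec X. b.(a.(a.X + X\{b}) + a.(a.X)\{a,c})) + (rec X. b.(a.(a.X + X\{b}) + a.(a.X)\{a,c}))\{b}) + a.(a.(rec X. b.(a.(a.X + X\{b}) + a.(a.X)\{a,c})))\{a,c} ⊢ --a--▸ s2, --a--▸ s3
  s2 = (a.(rec X. b.(a.(a.X + X\{b}) + a.(a.X)\{a,c})))\{a,c} ⊢ (no moves)
  s3 = a.(rec X. b.(a.(a.X + X\{b}) + a.(a.X)\{a,c})) + (rec X. b.(a.(a.X + X\{b}) + a.(a.X)\{a,c}))\{b} ⊢ --a--▸ s0
LTS(Q): 5 reachable states
  t0 = b.(a.(a.(rec X. b.(a.(a.X + X\{b}) + a.(a.X)\{a,c})) + (rec X. b.(a.(a.X + X\{b}) + a.(a.X)\{a,c}))\{b}) + a.(a.(rec X. b.(a.(a.X + X\{b}) + a.(a.X)\{a,c})))\{a,c}) ⊢ --b--▸ t1
  t1 = a.(a.(rec X. b.(a.(a.X + X\{b}) + a.(a.X)\{a,c})) + (rec X. b.(a.(a.X + X\{b}) + a.(a.X)\{a,c}))\{b}) + a.(a.(rec X. b.(a.(a.X + X\{b}) + a.(a.X)\{a,c})))\{a,c} ⊢ --a--▸ t2, --a--▸ t3
  t2 = (a.(rec X. b.(a.(a.X + X\{b}) + a.(a.X)\{a,c})))\{a,c} ⊢ (no moves)
  t3 = a.(rec X. b.(a.(a.X + X\{b}) + a.(a.X)\{a,c})) + (rec X. b.(a.(a.X + X\{b}) + a.(a.X)\{a,c}))\{b} ⊢ --a--▸ t4
  t4 = rec X. b.(a.(a.X + X\{b}) + a.(a.X)\{a,c}) ⊢ --b--▸ t1
Partition-refinement fixed point:
  B0 = {s0, t0, t4}
  B1 = {s1, t1}
  B2 = {s2, t2}
  B3 = {s3, t3}
s0 ∈ B0, t0 ∈ B0 → same block

YES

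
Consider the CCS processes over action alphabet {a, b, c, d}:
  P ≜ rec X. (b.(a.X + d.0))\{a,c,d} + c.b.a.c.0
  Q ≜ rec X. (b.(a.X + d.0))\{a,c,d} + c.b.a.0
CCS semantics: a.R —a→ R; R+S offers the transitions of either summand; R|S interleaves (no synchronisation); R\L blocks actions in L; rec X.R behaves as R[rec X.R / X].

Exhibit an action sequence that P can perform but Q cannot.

Reachable graph of P (6 states):
  u0 = rec X. (b.(a.X + d.0))\{a,c,d} + c.b.a.c.0 :: -b-> u1, -c-> u2
  u1 = (a.(rec X. (b.(a.X + d.0))\{a,c,d} + c.b.a.c.0) + d.0)\{a,c,d} :: ∅
  u2 = b.a.c.0 :: -b-> u3
  u3 = a.c.0 :: -a-> u4
  u4 = c.0 :: -c-> u5
  u5 = 0 :: ∅
Reachable graph of Q (5 states):
  v0 = rec X. (b.(a.X + d.0))\{a,c,d} + c.b.a.0 :: -b-> v1, -c-> v2
  v1 = (a.(rec X. (b.(a.X + d.0))\{a,c,d} + c.b.a.0) + d.0)\{a,c,d} :: ∅
  v2 = b.a.0 :: -b-> v3
  v3 = a.0 :: -a-> v4
  v4 = 0 :: ∅
Run σ = ⟨cbac⟩ on P: start {u0}
  step 1 (c): {u2}
  step 2 (b): {u3}
  step 3 (a): {u4}
  step 4 (c): {u5}
  P completes σ.
Run σ = ⟨cbac⟩ on Q: start {v0}
  step 1 (c): {v2}
  step 2 (b): {v3}
  step 3 (a): {v4}
  step 4 (c): no successor for Q

cbac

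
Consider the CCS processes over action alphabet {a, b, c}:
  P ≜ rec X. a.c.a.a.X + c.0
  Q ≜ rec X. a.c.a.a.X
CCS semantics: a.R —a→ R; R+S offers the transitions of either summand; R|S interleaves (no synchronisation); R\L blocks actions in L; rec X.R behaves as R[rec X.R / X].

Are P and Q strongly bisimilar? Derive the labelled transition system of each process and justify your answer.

P's transition system — 5 states:
  p0 = rec X. a.c.a.a.X + c.0 → -a-> p1, -c-> p2
  p1 = c.a.a.(rec X. a.c.a.a.X + c.0) → -c-> p3
  p2 = 0 → (no moves)
  p3 = a.a.(rec X. a.c.a.a.X + c.0) → -a-> p4
  p4 = a.(rec X. a.c.a.a.X + c.0) → -a-> p0
Q's transition system — 4 states:
  q0 = rec X. a.c.a.a.X → -a-> q1
  q1 = c.a.a.(rec X. a.c.a.a.X) → -c-> q2
  q2 = a.a.(rec X. a.c.a.a.X) → -a-> q3
  q3 = a.(rec X. a.c.a.a.X) → -a-> q0
Coarsest stable partition (strong bisimilarity classes):
  B0 = {p0}
  B1 = {p1}
  B2 = {p3}
  B3 = {p4}
  B4 = {p2}
  B5 = {q0}
  B6 = {q1}
  B7 = {q2}
  B8 = {q3}
p0 ∈ B0, q0 ∈ B5 → different blocks

NO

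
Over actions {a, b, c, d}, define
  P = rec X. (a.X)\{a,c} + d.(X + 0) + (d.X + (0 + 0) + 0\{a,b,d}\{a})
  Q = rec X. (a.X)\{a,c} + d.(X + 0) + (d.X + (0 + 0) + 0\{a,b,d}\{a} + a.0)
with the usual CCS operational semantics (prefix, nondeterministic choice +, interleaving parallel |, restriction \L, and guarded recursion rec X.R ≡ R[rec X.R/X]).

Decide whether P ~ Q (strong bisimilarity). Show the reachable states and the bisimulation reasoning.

LTS(P): 2 reachable states
  m0 = rec X. (a.X)\{a,c} + d.(X + 0) + (d.X + (0 + 0) + 0\{a,b,d}\{a}) | ··d··> m0, ··d··> m1
  m1 = (rec X. (a.X)\{a,c} + d.(X + 0) + (d.X + (0 + 0) + 0\{a,b,d}\{a})) + 0 | ··d··> m0, ··d··> m1
LTS(Q): 3 reachable states
  n0 = rec X. (a.X)\{a,c} + d.(X + 0) + (d.X + (0 + 0) + 0\{a,b,d}\{a} + a.0) | ··a··> n1, ··d··> n0, ··d··> n2
  n1 = 0 | ∅
  n2 = (rec X. (a.X)\{a,c} + d.(X + 0) + (d.X + (0 + 0) + 0\{a,b,d}\{a} + a.0)) + 0 | ··a··> n1, ··d··> n0, ··d··> n2
Coarsest stable partition (strong bisimilarity classes):
  B0 = {m0, m1}
  B1 = {n0, n2}
  B2 = {n1}
m0 ∈ B0, n0 ∈ B1 → different blocks

not bisimilar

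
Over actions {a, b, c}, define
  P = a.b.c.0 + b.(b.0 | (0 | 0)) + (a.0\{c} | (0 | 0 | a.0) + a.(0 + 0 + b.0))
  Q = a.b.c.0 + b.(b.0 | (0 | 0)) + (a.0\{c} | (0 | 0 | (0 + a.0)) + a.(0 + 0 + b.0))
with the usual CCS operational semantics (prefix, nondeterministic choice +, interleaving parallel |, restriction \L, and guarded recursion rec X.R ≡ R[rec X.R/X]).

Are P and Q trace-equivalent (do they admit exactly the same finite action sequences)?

Reachable graph of P (10 states):
  s0 = a.b.c.0 + b.(b.0 | (0 | 0)) + (a.0\{c} | (0 | 0 | a.0) + a.(0 + 0 + b.0)) | -a-> s1, -a-> s2, -a-> s3, -a-> s4, -b-> s5
  s1 = 0 + 0 + b.0 | -b-> s6
  s2 = 0\{c} | (0 | 0 | a.0) | -a-> s7
  s3 = a.0\{c} | (0 | 0 | 0) | -a-> s7
  s4 = b.c.0 | -b-> s8
  s5 = b.0 | (0 | 0) | -b-> s9
  s6 = 0 | ·
  s7 = 0\{c} | (0 | 0 | 0) | ·
  s8 = c.0 | -c-> s6
  s9 = 0 | (0 | 0) | ·
Reachable graph of Q (10 states):
  t0 = a.b.c.0 + b.(b.0 | (0 | 0)) + (a.0\{c} | (0 | 0 | (0 + a.0)) + a.(0 + 0 + b.0)) | -a-> t1, -a-> t2, -a-> t3, -a-> t4, -b-> t5
  t1 = 0 + 0 + b.0 | -b-> t6
  t2 = 0\{c} | (0 | 0 | (0 + a.0)) | -a-> t7
  t3 = a.0\{c} | (0 | 0 | 0) | -a-> t7
  t4 = b.c.0 | -b-> t8
  t5 = b.0 | (0 | 0) | -b-> t9
  t6 = 0 | ·
  t7 = 0\{c} | (0 | 0 | 0) | ·
  t8 = c.0 | -c-> t6
  t9 = 0 | (0 | 0) | ·
Partition-refinement fixed point:
  B0 = {s0, t0}
  B1 = {s1, s5, t1, t5}
  B2 = {s6, s7, s9, t6, t7, t9}
  B3 = {s4, t4}
  B4 = {s8, t8}
  B5 = {s2, s3, t2, t3}
s0 ∈ B0, t0 ∈ B0 → same block
Bisimilar ⇒ trace-equivalent.

trace-equivalent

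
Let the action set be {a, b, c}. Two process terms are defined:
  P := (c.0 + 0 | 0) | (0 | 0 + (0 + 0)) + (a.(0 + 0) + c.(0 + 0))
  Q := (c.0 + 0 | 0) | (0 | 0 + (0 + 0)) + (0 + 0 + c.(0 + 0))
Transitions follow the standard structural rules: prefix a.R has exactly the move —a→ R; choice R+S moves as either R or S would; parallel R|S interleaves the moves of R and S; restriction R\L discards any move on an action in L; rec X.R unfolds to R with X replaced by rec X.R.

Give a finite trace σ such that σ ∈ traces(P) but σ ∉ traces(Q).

LTS(P): 3 reachable states
  u0 = (c.0 + 0 | 0) | (0 | 0 + (0 + 0)) + (a.(0 + 0) + c.(0 + 0)) → —a→ u1, —c→ u1, —c→ u2
  u1 = 0 + 0 → deadlocked
  u2 = 0 | (0 | 0 + (0 + 0)) → deadlocked
LTS(Q): 3 reachable states
  v0 = (c.0 + 0 | 0) | (0 | 0 + (0 + 0)) + (0 + 0 + c.(0 + 0)) → —c→ v1, —c→ v2
  v1 = 0 + 0 → deadlocked
  v2 = 0 | (0 | 0 + (0 + 0)) → deadlocked
Executing a from P (initial set {u0}):
  [1] a ⇒ {u1}
  P completes σ.
Executing a from Q (initial set {v0}):
  [1] a ⇒ no successor for Q

a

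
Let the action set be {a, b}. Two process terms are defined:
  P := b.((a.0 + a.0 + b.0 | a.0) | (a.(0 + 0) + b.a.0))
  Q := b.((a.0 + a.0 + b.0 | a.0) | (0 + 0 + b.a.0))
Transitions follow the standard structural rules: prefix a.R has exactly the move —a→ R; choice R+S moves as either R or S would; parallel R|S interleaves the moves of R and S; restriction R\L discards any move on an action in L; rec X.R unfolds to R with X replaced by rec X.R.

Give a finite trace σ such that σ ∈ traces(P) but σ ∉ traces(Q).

baa

LTS(P): 21 reachable states
  m0 = b.((a.0 + a.0 + b.0 | a.0) | (a.(0 + 0) + b.a.0)) | =b=> m1
  m1 = (a.0 + a.0 + b.0 | a.0) | (a.(0 + 0) + b.a.0) | =a=> m2, =a=> m3, =a=> m4, =b=> m5, =b=> m6
  m2 = (a.0 + a.0 + b.0 | a.0) | (0 + 0) | =a=> m7, =a=> m8, =b=> m9
  m3 = 0 | (a.(0 + 0) + b.a.0) | =a=> m7, =b=> m10
  m4 = b.0 | 0 | (a.(0 + 0) + b.a.0) | =a=> m8, =b=> m11, =b=> m12
  m5 = (a.0 + a.0 + b.0 | a.0) | a.0 | =a=> m10, =a=> m12, =a=> m13, =b=> m14
  m6 = 0 | a.0 | (a.(0 + 0) + b.a.0) | =a=> m11, =a=> m9, =b=> m14
  m7 = 0 | (0 + 0) | deadlocked
  m8 = b.0 | 0 | (0 + 0) | =b=> m15
  m9 = 0 | a.0 | (0 + 0) | =a=> m15
  m10 = 0 | a.0 | =a=> m16
  m11 = 0 | 0 | (a.(0 + 0) + b.a.0) | =a=> m15, =b=> m17
  m12 = b.0 | 0 | a.0 | =a=> m18, =b=> m17
  m13 = (a.0 + a.0 + b.0 | a.0) | 0 | =a=> m16, =a=> m18, =b=> m19
  m14 = 0 | a.0 | a.0 | =a=> m17, =a=> m19
  m15 = 0 | 0 | (0 + 0) | deadlocked
  m16 = 0 | 0 | deadlocked
  m17 = 0 | 0 | a.0 | =a=> m20
  m18 = b.0 | 0 | 0 | =b=> m20
  m19 = 0 | a.0 | 0 | =a=> m20
  m20 = 0 | 0 | 0 | deadlocked
LTS(Q): 16 reachable states
  n0 = b.((a.0 + a.0 + b.0 | a.0) | (0 + 0 + b.a.0)) | =b=> n1
  n1 = (a.0 + a.0 + b.0 | a.0) | (0 + 0 + b.a.0) | =a=> n2, =a=> n3, =b=> n4, =b=> n5
  n2 = 0 | (0 + 0 + b.a.0) | =b=> n6
  n3 = b.0 | 0 | (0 + 0 + b.a.0) | =b=> n7, =b=> n8
  n4 = (a.0 + a.0 + b.0 | a.0) | a.0 | =a=> n6, =a=> n8, =a=> n9, =b=> n10
  n5 = 0 | a.0 | (0 + 0 + b.a.0) | =a=> n7, =b=> n10
  n6 = 0 | a.0 | =a=> n11
  n7 = 0 | 0 | (0 + 0 + b.a.0) | =b=> n12
  n8 = b.0 | 0 | a.0 | =a=> n13, =b=> n12
  n9 = (a.0 + a.0 + b.0 | a.0) | 0 | =a=> n11, =a=> n13, =b=> n14
  n10 = 0 | a.0 | a.0 | =a=> n12, =a=> n14
  n11 = 0 | 0 | deadlocked
  n12 = 0 | 0 | a.0 | =a=> n15
  n13 = b.0 | 0 | 0 | =b=> n15
  n14 = 0 | a.0 | 0 | =a=> n15
  n15 = 0 | 0 | 0 | deadlocked
Run σ = ⟨baa⟩ on P: start {m0}
  [1] b ⇒ {m1}
  [2] a ⇒ {m2, m3, m4}
  [3] a ⇒ {m7, m8}
  — P admits the full trace.
Run σ = ⟨baa⟩ on Q: start {n0}
  [1] b ⇒ {n1}
  [2] a ⇒ {n2, n3}
  [3] a ⇒ ∅ (Q stuck)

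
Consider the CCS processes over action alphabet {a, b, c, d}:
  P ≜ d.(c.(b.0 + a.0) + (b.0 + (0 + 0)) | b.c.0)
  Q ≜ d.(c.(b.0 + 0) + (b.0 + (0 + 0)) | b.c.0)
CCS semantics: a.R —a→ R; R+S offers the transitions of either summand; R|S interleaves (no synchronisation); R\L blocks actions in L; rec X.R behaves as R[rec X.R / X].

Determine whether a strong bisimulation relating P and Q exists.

P's transition system — 9 states:
  u0 = d.(c.(b.0 + a.0) + (b.0 + (0 + 0)) | b.c.0) → ··d··> u1
  u1 = c.(b.0 + a.0) + (b.0 + (0 + 0)) | b.c.0 → ··b··> u2, ··b··> u3, ··c··> u4
  u2 = (b.0 + (0 + 0)) | c.0 → ··b··> u5, ··c··> u6
  u3 = 0 | b.c.0 → ··b··> u5
  u4 = b.0 + a.0 → ··a··> u7, ··b··> u7
  u5 = 0 | c.0 → ··c··> u8
  u6 = (b.0 + (0 + 0)) | 0 → ··b··> u8
  u7 = 0 → stopped
  u8 = 0 | 0 → stopped
Q's transition system — 9 states:
  v0 = d.(c.(b.0 + 0) + (b.0 + (0 + 0)) | b.c.0) → ··d··> v1
  v1 = c.(b.0 + 0) + (b.0 + (0 + 0)) | b.c.0 → ··b··> v2, ··b··> v3, ··c··> v4
  v2 = (b.0 + (0 + 0)) | c.0 → ··b··> v5, ··c··> v6
  v3 = 0 | b.c.0 → ··b··> v5
  v4 = b.0 + 0 → ··b··> v7
  v5 = 0 | c.0 → ··c··> v8
  v6 = (b.0 + (0 + 0)) | 0 → ··b··> v8
  v7 = 0 → stopped
  v8 = 0 | 0 → stopped
Bisimilarity quotient blocks:
  B0 = {u0}
  B1 = {u1}
  B2 = {u4}
  B3 = {u7, u8, v7, v8}
  B4 = {u3, v3}
  B5 = {u5, v5}
  B6 = {u2, v2}
  B7 = {u6, v4, v6}
  B8 = {v0}
  B9 = {v1}
u0 ∈ B0, v0 ∈ B8 → different blocks

not bisimilar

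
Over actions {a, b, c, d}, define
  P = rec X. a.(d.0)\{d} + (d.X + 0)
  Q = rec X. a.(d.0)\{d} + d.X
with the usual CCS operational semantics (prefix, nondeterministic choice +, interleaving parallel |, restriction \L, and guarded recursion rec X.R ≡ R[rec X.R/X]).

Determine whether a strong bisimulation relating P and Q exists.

P ~ Q

LTS(P): 2 reachable states
  u0 = rec X. a.(d.0)\{d} + (d.X + 0) ⊢ ··a··> u1, ··d··> u0
  u1 = (d.0)\{d} ⊢ stopped
LTS(Q): 2 reachable states
  v0 = rec X. a.(d.0)\{d} + d.X ⊢ ··a··> v1, ··d··> v0
  v1 = (d.0)\{d} ⊢ stopped
Bisimilarity quotient blocks:
  B0 = {u0, v0}
  B1 = {u1, v1}
u0 ∈ B0, v0 ∈ B0 → same block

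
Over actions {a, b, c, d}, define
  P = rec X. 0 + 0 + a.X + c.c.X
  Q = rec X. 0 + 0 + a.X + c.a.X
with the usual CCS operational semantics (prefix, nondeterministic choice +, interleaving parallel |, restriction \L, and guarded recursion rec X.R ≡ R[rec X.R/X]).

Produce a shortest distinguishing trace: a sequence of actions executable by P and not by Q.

cc

Reachable graph of P (2 states):
  m0 = rec X. 0 + 0 + a.X + c.c.X | --a--▸ m0, --c--▸ m1
  m1 = c.(rec X. 0 + 0 + a.X + c.c.X) | --c--▸ m0
Reachable graph of Q (2 states):
  n0 = rec X. 0 + 0 + a.X + c.a.X | --a--▸ n0, --c--▸ n1
  n1 = a.(rec X. 0 + 0 + a.X + c.a.X) | --a--▸ n0
Run σ = ⟨cc⟩ on P: start {m0}
  after c @ step 1: {m1}
  after c @ step 2: {m0}
  P completes σ.
Run σ = ⟨cc⟩ on Q: start {n0}
  after c @ step 1: {n1}
  after c @ step 2: no successor for Q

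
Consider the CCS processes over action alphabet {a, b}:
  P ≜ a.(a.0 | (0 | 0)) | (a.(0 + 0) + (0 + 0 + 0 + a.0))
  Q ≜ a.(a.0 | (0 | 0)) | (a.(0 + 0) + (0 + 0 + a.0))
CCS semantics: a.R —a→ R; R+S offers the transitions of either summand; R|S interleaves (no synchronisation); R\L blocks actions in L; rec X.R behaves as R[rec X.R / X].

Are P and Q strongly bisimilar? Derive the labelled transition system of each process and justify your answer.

YES

P's transition system — 9 states:
  u0 = a.(a.0 | (0 | 0)) | (a.(0 + 0) + (0 + 0 + 0 + a.0)) | —a→ u1, —a→ u2, —a→ u3
  u1 = a.(a.0 | (0 | 0)) | (0 + 0) | —a→ u4
  u2 = a.(a.0 | (0 | 0)) | 0 | —a→ u5
  u3 = a.0 | (0 | 0) | (a.(0 + 0) + (0 + 0 + 0 + a.0)) | —a→ u4, —a→ u5, —a→ u6
  u4 = a.0 | (0 | 0) | (0 + 0) | —a→ u7
  u5 = a.0 | (0 | 0) | 0 | —a→ u8
  u6 = 0 | (0 | 0) | (a.(0 + 0) + (0 + 0 + 0 + a.0)) | —a→ u7, —a→ u8
  u7 = 0 | (0 | 0) | (0 + 0) | (no moves)
  u8 = 0 | (0 | 0) | 0 | (no moves)
Q's transition system — 9 states:
  v0 = a.(a.0 | (0 | 0)) | (a.(0 + 0) + (0 + 0 + a.0)) | —a→ v1, —a→ v2, —a→ v3
  v1 = a.(a.0 | (0 | 0)) | (0 + 0) | —a→ v4
  v2 = a.(a.0 | (0 | 0)) | 0 | —a→ v5
  v3 = a.0 | (0 | 0) | (a.(0 + 0) + (0 + 0 + a.0)) | —a→ v4, —a→ v5, —a→ v6
  v4 = a.0 | (0 | 0) | (0 + 0) | —a→ v7
  v5 = a.0 | (0 | 0) | 0 | —a→ v8
  v6 = 0 | (0 | 0) | (a.(0 + 0) + (0 + 0 + a.0)) | —a→ v7, —a→ v8
  v7 = 0 | (0 | 0) | (0 + 0) | (no moves)
  v8 = 0 | (0 | 0) | 0 | (no moves)
Coarsest stable partition (strong bisimilarity classes):
  B0 = {u0, v0}
  B1 = {u1, u2, u3, v1, v2, v3}
  B2 = {u4, u5, u6, v4, v5, v6}
  B3 = {u7, u8, v7, v8}
u0 ∈ B0, v0 ∈ B0 → same block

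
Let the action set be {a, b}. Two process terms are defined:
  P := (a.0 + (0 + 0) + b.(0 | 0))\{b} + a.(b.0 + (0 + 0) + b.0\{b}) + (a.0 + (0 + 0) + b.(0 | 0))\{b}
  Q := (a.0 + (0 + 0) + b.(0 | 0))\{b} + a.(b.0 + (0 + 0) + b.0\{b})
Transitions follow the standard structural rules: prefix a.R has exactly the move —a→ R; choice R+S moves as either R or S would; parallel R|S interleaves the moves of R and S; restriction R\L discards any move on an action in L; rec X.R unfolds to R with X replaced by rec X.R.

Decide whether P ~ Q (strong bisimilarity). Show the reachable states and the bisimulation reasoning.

bisimilar

Reachable graph of P (4 states):
  u0 = (a.0 + (0 + 0) + b.(0 | 0))\{b} + a.(b.0 + (0 + 0) + b.0\{b}) + (a.0 + (0 + 0) + b.(0 | 0))\{b} ⊢ --a--▸ u1, --a--▸ u2
  u1 = 0\{b} ⊢ deadlocked
  u2 = b.0 + (0 + 0) + b.0\{b} ⊢ --b--▸ u1, --b--▸ u3
  u3 = 0 ⊢ deadlocked
Reachable graph of Q (4 states):
  v0 = (a.0 + (0 + 0) + b.(0 | 0))\{b} + a.(b.0 + (0 + 0) + b.0\{b}) ⊢ --a--▸ v1, --a--▸ v2
  v1 = 0\{b} ⊢ deadlocked
  v2 = b.0 + (0 + 0) + b.0\{b} ⊢ --b--▸ v1, --b--▸ v3
  v3 = 0 ⊢ deadlocked
Bisimilarity quotient blocks:
  B0 = {u0, v0}
  B1 = {u2, v2}
  B2 = {u1, u3, v1, v3}
u0 ∈ B0, v0 ∈ B0 → same block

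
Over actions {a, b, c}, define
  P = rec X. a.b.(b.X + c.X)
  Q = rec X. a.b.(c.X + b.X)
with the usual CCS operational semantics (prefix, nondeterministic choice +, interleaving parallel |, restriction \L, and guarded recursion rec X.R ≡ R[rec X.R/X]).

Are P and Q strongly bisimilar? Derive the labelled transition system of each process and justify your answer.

P's transition system — 3 states:
  m0 = rec X. a.b.(b.X + c.X) | -a-> m1
  m1 = b.(b.(rec X. a.b.(b.X + c.X)) + c.(rec X. a.b.(b.X + c.X))) | -b-> m2
  m2 = b.(rec X. a.b.(b.X + c.X)) + c.(rec X. a.b.(b.X + c.X)) | -b-> m0, -c-> m0
Q's transition system — 3 states:
  n0 = rec X. a.b.(c.X + b.X) | -a-> n1
  n1 = b.(c.(rec X. a.b.(c.X + b.X)) + b.(rec X. a.b.(c.X + b.X))) | -b-> n2
  n2 = c.(rec X. a.b.(c.X + b.X)) + b.(rec X. a.b.(c.X + b.X)) | -b-> n0, -c-> n0
Bisimilarity quotient blocks:
  B0 = {m0, n0}
  B1 = {m1, n1}
  B2 = {m2, n2}
m0 ∈ B0, n0 ∈ B0 → same block

YES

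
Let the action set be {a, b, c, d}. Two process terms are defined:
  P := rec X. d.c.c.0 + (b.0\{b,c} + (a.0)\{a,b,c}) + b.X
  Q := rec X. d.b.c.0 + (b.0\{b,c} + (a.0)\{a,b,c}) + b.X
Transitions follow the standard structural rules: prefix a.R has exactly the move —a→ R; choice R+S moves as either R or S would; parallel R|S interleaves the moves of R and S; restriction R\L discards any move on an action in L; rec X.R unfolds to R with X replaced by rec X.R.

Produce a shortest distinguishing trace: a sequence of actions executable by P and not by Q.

dc

LTS(P): 5 reachable states
  u0 = rec X. d.c.c.0 + (b.0\{b,c} + (a.0)\{a,b,c}) + b.X | ··b··> u0, ··b··> u1, ··d··> u2
  u1 = 0\{b,c} | stopped
  u2 = c.c.0 | ··c··> u3
  u3 = c.0 | ··c··> u4
  u4 = 0 | stopped
LTS(Q): 5 reachable states
  v0 = rec X. d.b.c.0 + (b.0\{b,c} + (a.0)\{a,b,c}) + b.X | ··b··> v0, ··b··> v1, ··d··> v2
  v1 = 0\{b,c} | stopped
  v2 = b.c.0 | ··b··> v3
  v3 = c.0 | ··c··> v4
  v4 = 0 | stopped
Trace ⟨dc⟩ through P, begin at {u0}:
  after d @ step 1: {u2}
  after c @ step 2: {u3}
  ✓ P
Trace ⟨dc⟩ through Q, begin at {v0}:
  after d @ step 1: {v2}
  after c @ step 2: ∅ (Q stuck)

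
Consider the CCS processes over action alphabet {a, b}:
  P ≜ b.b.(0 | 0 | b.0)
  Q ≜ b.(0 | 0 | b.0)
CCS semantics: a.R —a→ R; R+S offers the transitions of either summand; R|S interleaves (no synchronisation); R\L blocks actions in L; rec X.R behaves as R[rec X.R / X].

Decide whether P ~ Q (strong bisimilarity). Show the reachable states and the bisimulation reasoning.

NO

P's transition system — 4 states:
  p0 = b.b.(0 | 0 | b.0) | —b→ p1
  p1 = b.(0 | 0 | b.0) | —b→ p2
  p2 = 0 | 0 | b.0 | —b→ p3
  p3 = 0 | 0 | 0 | stopped
Q's transition system — 3 states:
  q0 = b.(0 | 0 | b.0) | —b→ q1
  q1 = 0 | 0 | b.0 | —b→ q2
  q2 = 0 | 0 | 0 | stopped
Partition-refinement fixed point:
  B0 = {p0}
  B1 = {p1, q0}
  B2 = {p2, q1}
  B3 = {p3, q2}
p0 ∈ B0, q0 ∈ B1 → different blocks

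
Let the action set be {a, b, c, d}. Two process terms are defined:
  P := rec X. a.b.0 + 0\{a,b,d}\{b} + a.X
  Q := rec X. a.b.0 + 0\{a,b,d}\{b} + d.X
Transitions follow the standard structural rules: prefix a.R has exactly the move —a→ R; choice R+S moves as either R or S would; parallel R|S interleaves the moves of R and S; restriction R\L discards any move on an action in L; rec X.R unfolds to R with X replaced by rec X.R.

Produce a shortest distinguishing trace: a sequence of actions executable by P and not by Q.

aa

LTS(P): 3 reachable states
  p0 = rec X. a.b.0 + 0\{a,b,d}\{b} + a.X → =a=> p0, =a=> p1
  p1 = b.0 → =b=> p2
  p2 = 0 → ∅
LTS(Q): 3 reachable states
  q0 = rec X. a.b.0 + 0\{a,b,d}\{b} + d.X → =a=> q1, =d=> q0
  q1 = b.0 → =b=> q2
  q2 = 0 → ∅
Run σ = ⟨aa⟩ on P: start {p0}
  step 1 (a): {p0, p1}
  step 2 (a): {p0, p1}
  P completes σ.
Run σ = ⟨aa⟩ on Q: start {q0}
  step 1 (a): {q1}
  step 2 (a): no successor for Q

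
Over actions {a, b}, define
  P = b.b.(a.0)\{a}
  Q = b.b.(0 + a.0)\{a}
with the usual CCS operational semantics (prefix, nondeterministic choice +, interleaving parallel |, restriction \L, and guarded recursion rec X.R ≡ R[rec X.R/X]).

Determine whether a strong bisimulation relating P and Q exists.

P's transition system — 3 states:
  u0 = b.b.(a.0)\{a} → ··b··> u1
  u1 = b.(a.0)\{a} → ··b··> u2
  u2 = (a.0)\{a} → ·
Q's transition system — 3 states:
  v0 = b.b.(0 + a.0)\{a} → ··b··> v1
  v1 = b.(0 + a.0)\{a} → ··b··> v2
  v2 = (0 + a.0)\{a} → ·
Partition-refinement fixed point:
  B0 = {u0, v0}
  B1 = {u1, v1}
  B2 = {u2, v2}
u0 ∈ B0, v0 ∈ B0 → same block

bisimilar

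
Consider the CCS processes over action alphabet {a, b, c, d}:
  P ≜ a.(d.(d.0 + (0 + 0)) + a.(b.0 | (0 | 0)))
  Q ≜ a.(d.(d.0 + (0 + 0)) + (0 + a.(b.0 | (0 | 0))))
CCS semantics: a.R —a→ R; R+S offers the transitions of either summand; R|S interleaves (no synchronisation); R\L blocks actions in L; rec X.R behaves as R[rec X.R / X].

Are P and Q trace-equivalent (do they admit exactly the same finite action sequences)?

Reachable graph of P (6 states):
  m0 = a.(d.(d.0 + (0 + 0)) + a.(b.0 | (0 | 0))) → -a-> m1
  m1 = d.(d.0 + (0 + 0)) + a.(b.0 | (0 | 0)) → -a-> m2, -d-> m3
  m2 = b.0 | (0 | 0) → -b-> m4
  m3 = d.0 + (0 + 0) → -d-> m5
  m4 = 0 | (0 | 0) → (no moves)
  m5 = 0 → (no moves)
Reachable graph of Q (6 states):
  n0 = a.(d.(d.0 + (0 + 0)) + (0 + a.(b.0 | (0 | 0)))) → -a-> n1
  n1 = d.(d.0 + (0 + 0)) + (0 + a.(b.0 | (0 | 0))) → -a-> n2, -d-> n3
  n2 = b.0 | (0 | 0) → -b-> n4
  n3 = d.0 + (0 + 0) → -d-> n5
  n4 = 0 | (0 | 0) → (no moves)
  n5 = 0 → (no moves)
Coarsest stable partition (strong bisimilarity classes):
  B0 = {m0, n0}
  B1 = {m1, n1}
  B2 = {m2, n2}
  B3 = {m4, m5, n4, n5}
  B4 = {m3, n3}
m0 ∈ B0, n0 ∈ B0 → same block
Bisimilar ⇒ trace-equivalent.

trace-equivalent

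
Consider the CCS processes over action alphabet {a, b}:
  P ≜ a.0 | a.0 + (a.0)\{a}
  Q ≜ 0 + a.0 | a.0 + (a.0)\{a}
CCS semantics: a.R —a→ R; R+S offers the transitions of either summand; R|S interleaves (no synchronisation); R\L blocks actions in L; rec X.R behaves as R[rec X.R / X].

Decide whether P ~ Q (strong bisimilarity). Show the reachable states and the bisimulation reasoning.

Reachable graph of P (4 states):
  u0 = a.0 | a.0 + (a.0)\{a} :: -a-> u1, -a-> u2
  u1 = 0 | a.0 :: -a-> u3
  u2 = a.0 | 0 :: -a-> u3
  u3 = 0 | 0 :: ·
Reachable graph of Q (4 states):
  v0 = 0 + a.0 | a.0 + (a.0)\{a} :: -a-> v1, -a-> v2
  v1 = 0 | a.0 :: -a-> v3
  v2 = a.0 | 0 :: -a-> v3
  v3 = 0 | 0 :: ·
Bisimilarity quotient blocks:
  B0 = {u0, v0}
  B1 = {u1, u2, v1, v2}
  B2 = {u3, v3}
u0 ∈ B0, v0 ∈ B0 → same block

YES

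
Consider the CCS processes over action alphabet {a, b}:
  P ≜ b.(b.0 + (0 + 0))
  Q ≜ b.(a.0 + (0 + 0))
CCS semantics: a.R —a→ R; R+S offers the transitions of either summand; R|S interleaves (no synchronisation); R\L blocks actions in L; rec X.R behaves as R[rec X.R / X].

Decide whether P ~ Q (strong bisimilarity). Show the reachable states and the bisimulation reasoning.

Reachable graph of P (3 states):
  s0 = b.(b.0 + (0 + 0)) has moves ··b··> s1
  s1 = b.0 + (0 + 0) has moves ··b··> s2
  s2 = 0 has moves ·
Reachable graph of Q (3 states):
  t0 = b.(a.0 + (0 + 0)) has moves ··b··> t1
  t1 = a.0 + (0 + 0) has moves ··a··> t2
  t2 = 0 has moves ·
Bisimilarity quotient blocks:
  B0 = {s0}
  B1 = {s1}
  B2 = {s2, t2}
  B3 = {t0}
  B4 = {t1}
s0 ∈ B0, t0 ∈ B3 → different blocks

P ≁ Q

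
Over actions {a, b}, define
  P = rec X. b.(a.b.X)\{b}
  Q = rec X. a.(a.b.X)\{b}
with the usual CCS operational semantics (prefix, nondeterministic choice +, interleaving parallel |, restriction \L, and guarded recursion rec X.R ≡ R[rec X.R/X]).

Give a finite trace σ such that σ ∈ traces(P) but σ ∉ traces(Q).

b

LTS(P): 3 reachable states
  p0 = rec X. b.(a.b.X)\{b} has moves -b-> p1
  p1 = (a.b.(rec X. b.(a.b.X)\{b}))\{b} has moves -a-> p2
  p2 = (b.(rec X. b.(a.b.X)\{b}))\{b} has moves (no moves)
LTS(Q): 3 reachable states
  q0 = rec X. a.(a.b.X)\{b} has moves -a-> q1
  q1 = (a.b.(rec X. a.(a.b.X)\{b}))\{b} has moves -a-> q2
  q2 = (b.(rec X. a.(a.b.X)\{b}))\{b} has moves (no moves)
Trace ⟨b⟩ through P, begin at {p0}:
  after b @ step 1: {p1}
  ✓ P
Trace ⟨b⟩ through Q, begin at {q0}:
  after b @ step 1: ∅ (Q stuck)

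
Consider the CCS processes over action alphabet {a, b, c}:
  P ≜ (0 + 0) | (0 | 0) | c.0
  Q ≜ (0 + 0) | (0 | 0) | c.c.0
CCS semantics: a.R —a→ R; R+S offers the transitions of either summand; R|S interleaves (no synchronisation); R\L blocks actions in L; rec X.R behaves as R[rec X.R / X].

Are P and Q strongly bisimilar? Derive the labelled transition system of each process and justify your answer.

NO

LTS(P): 2 reachable states
  m0 = (0 + 0) | (0 | 0) | c.0 has moves -c-> m1
  m1 = (0 + 0) | (0 | 0) | 0 has moves (no moves)
LTS(Q): 3 reachable states
  n0 = (0 + 0) | (0 | 0) | c.c.0 has moves -c-> n1
  n1 = (0 + 0) | (0 | 0) | c.0 has moves -c-> n2
  n2 = (0 + 0) | (0 | 0) | 0 has moves (no moves)
Bisimilarity quotient blocks:
  B0 = {m0, n1}
  B1 = {m1, n2}
  B2 = {n0}
m0 ∈ B0, n0 ∈ B2 → different blocks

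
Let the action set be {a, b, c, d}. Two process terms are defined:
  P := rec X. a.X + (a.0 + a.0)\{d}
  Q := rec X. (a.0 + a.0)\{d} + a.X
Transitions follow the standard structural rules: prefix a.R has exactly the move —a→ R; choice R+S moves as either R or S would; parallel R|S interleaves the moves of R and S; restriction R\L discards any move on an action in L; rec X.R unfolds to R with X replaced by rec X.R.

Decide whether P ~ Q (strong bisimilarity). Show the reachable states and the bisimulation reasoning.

Reachable graph of P (2 states):
  s0 = rec X. a.X + (a.0 + a.0)\{d} :: =a=> s0, =a=> s1
  s1 = 0\{d} :: ·
Reachable graph of Q (2 states):
  t0 = rec X. (a.0 + a.0)\{d} + a.X :: =a=> t0, =a=> t1
  t1 = 0\{d} :: ·
Bisimilarity quotient blocks:
  B0 = {s0, t0}
  B1 = {s1, t1}
s0 ∈ B0, t0 ∈ B0 → same block

YES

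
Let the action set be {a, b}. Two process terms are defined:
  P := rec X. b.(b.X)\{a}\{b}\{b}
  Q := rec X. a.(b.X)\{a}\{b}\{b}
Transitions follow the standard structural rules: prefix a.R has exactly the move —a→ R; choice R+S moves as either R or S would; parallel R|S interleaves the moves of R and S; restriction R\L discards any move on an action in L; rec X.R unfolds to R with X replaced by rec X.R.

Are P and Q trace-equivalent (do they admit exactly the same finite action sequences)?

NO — witness ⟨b⟩

Reachable graph of P (2 states):
  u0 = rec X. b.(b.X)\{a}\{b}\{b} | -b-> u1
  u1 = (b.(rec X. b.(b.X)\{a}\{b}\{b}))\{a}\{b}\{b} | stopped
Reachable graph of Q (2 states):
  v0 = rec X. a.(b.X)\{a}\{b}\{b} | -a-> v1
  v1 = (b.(rec X. a.(b.X)\{a}\{b}\{b}))\{a}\{b}\{b} | stopped
Run σ = ⟨b⟩ on P: start {u0}
  after b @ step 1: {u1}
  P completes σ.
Run σ = ⟨b⟩ on Q: start {v0}
  after b @ step 1: no successor for Q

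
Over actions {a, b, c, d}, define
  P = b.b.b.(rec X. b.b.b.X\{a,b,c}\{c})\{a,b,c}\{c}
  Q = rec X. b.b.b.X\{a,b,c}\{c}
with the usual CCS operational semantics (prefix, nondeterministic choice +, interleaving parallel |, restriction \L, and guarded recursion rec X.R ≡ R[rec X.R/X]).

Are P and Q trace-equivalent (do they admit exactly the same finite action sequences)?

Reachable graph of P (4 states):
  m0 = b.b.b.(rec X. b.b.b.X\{a,b,c}\{c})\{a,b,c}\{c} | -b-> m1
  m1 = b.b.(rec X. b.b.b.X\{a,b,c}\{c})\{a,b,c}\{c} | -b-> m2
  m2 = b.(rec X. b.b.b.X\{a,b,c}\{c})\{a,b,c}\{c} | -b-> m3
  m3 = (rec X. b.b.b.X\{a,b,c}\{c})\{a,b,c}\{c} | ·
Reachable graph of Q (4 states):
  n0 = rec X. b.b.b.X\{a,b,c}\{c} | -b-> n1
  n1 = b.b.(rec X. b.b.b.X\{a,b,c}\{c})\{a,b,c}\{c} | -b-> n2
  n2 = b.(rec X. b.b.b.X\{a,b,c}\{c})\{a,b,c}\{c} | -b-> n3
  n3 = (rec X. b.b.b.X\{a,b,c}\{c})\{a,b,c}\{c} | ·
Bisimilarity quotient blocks:
  B0 = {m0, n0}
  B1 = {m1, n1}
  B2 = {m2, n2}
  B3 = {m3, n3}
m0 ∈ B0, n0 ∈ B0 → same block
Bisimilar ⇒ trace-equivalent.

traces(P) = traces(Q)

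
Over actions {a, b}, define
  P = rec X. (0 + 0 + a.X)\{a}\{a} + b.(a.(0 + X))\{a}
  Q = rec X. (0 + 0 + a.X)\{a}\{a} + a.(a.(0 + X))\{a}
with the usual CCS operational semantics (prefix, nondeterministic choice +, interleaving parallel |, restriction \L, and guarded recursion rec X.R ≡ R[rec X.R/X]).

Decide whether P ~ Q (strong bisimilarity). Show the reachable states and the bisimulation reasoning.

NO

LTS(P): 2 reachable states
  u0 = rec X. (0 + 0 + a.X)\{a}\{a} + b.(a.(0 + X))\{a} | --b--▸ u1
  u1 = (a.(0 + (rec X. (0 + 0 + a.X)\{a}\{a} + b.(a.(0 + X))\{a})))\{a} | (no moves)
LTS(Q): 2 reachable states
  v0 = rec X. (0 + 0 + a.X)\{a}\{a} + a.(a.(0 + X))\{a} | --a--▸ v1
  v1 = (a.(0 + (rec X. (0 + 0 + a.X)\{a}\{a} + a.(a.(0 + X))\{a})))\{a} | (no moves)
Bisimilarity quotient blocks:
  B0 = {u0}
  B1 = {u1, v1}
  B2 = {v0}
u0 ∈ B0, v0 ∈ B2 → different blocks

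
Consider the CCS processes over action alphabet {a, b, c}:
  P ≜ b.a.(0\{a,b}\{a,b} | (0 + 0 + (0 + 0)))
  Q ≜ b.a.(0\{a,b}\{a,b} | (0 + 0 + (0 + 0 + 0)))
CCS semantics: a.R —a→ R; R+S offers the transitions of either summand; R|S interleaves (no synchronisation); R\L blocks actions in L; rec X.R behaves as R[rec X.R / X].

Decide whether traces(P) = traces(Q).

P's transition system — 3 states:
  p0 = b.a.(0\{a,b}\{a,b} | (0 + 0 + (0 + 0))) has moves =b=> p1
  p1 = a.(0\{a,b}\{a,b} | (0 + 0 + (0 + 0))) has moves =a=> p2
  p2 = 0\{a,b}\{a,b} | (0 + 0 + (0 + 0)) has moves (no moves)
Q's transition system — 3 states:
  q0 = b.a.(0\{a,b}\{a,b} | (0 + 0 + (0 + 0 + 0))) has moves =b=> q1
  q1 = a.(0\{a,b}\{a,b} | (0 + 0 + (0 + 0 + 0))) has moves =a=> q2
  q2 = 0\{a,b}\{a,b} | (0 + 0 + (0 + 0 + 0)) has moves (no moves)
Coarsest stable partition (strong bisimilarity classes):
  B0 = {p0, q0}
  B1 = {p1, q1}
  B2 = {p2, q2}
p0 ∈ B0, q0 ∈ B0 → same block
Bisimilar ⇒ trace-equivalent.

traces(P) = traces(Q)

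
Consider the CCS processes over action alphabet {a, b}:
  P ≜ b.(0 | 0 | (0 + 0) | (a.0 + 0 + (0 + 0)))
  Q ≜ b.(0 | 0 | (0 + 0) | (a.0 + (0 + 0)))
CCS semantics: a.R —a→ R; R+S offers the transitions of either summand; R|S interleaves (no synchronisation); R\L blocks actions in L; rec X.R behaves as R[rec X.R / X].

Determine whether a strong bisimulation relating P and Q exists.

Reachable graph of P (3 states):
  m0 = b.(0 | 0 | (0 + 0) | (a.0 + 0 + (0 + 0))) :: ··b··> m1
  m1 = 0 | 0 | (0 + 0) | (a.0 + 0 + (0 + 0)) :: ··a··> m2
  m2 = 0 | 0 | (0 + 0) | 0 :: deadlocked
Reachable graph of Q (3 states):
  n0 = b.(0 | 0 | (0 + 0) | (a.0 + (0 + 0))) :: ··b··> n1
  n1 = 0 | 0 | (0 + 0) | (a.0 + (0 + 0)) :: ··a··> n2
  n2 = 0 | 0 | (0 + 0) | 0 :: deadlocked
Coarsest stable partition (strong bisimilarity classes):
  B0 = {m0, n0}
  B1 = {m1, n1}
  B2 = {m2, n2}
m0 ∈ B0, n0 ∈ B0 → same block

P ~ Q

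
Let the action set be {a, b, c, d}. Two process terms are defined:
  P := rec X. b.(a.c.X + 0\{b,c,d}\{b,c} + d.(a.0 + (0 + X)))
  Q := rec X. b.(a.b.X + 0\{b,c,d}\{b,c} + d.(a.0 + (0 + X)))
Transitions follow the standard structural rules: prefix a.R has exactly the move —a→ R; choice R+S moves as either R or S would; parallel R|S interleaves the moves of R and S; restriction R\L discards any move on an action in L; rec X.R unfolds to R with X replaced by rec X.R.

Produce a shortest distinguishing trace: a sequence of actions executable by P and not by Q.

bac

P's transition system — 5 states:
  s0 = rec X. b.(a.c.X + 0\{b,c,d}\{b,c} + d.(a.0 + (0 + X))) | —b→ s1
  s1 = a.c.(rec X. b.(a.c.X + 0\{b,c,d}\{b,c} + d.(a.0 + (0 + X)))) + 0\{b,c,d}\{b,c} + d.(a.0 + (0 + (rec X. b.(a.c.X + 0\{b,c,d}\{b,c} + d.(a.0 + (0 + X)))))) | —a→ s2, —d→ s3
  s2 = c.(rec X. b.(a.c.X + 0\{b,c,d}\{b,c} + d.(a.0 + (0 + X)))) | —c→ s0
  s3 = a.0 + (0 + (rec X. b.(a.c.X + 0\{b,c,d}\{b,c} + d.(a.0 + (0 + X))))) | —a→ s4, —b→ s1
  s4 = 0 | ·
Q's transition system — 5 states:
  t0 = rec X. b.(a.b.X + 0\{b,c,d}\{b,c} + d.(a.0 + (0 + X))) | —b→ t1
  t1 = a.b.(rec X. b.(a.b.X + 0\{b,c,d}\{b,c} + d.(a.0 + (0 + X)))) + 0\{b,c,d}\{b,c} + d.(a.0 + (0 + (rec X. b.(a.b.X + 0\{b,c,d}\{b,c} + d.(a.0 + (0 + X)))))) | —a→ t2, —d→ t3
  t2 = b.(rec X. b.(a.b.X + 0\{b,c,d}\{b,c} + d.(a.0 + (0 + X)))) | —b→ t0
  t3 = a.0 + (0 + (rec X. b.(a.b.X + 0\{b,c,d}\{b,c} + d.(a.0 + (0 + X))))) | —a→ t4, —b→ t1
  t4 = 0 | ·
Trace ⟨bac⟩ through P, begin at {s0}:
  [1] b ⇒ {s1}
  [2] a ⇒ {s2}
  [3] c ⇒ {s0}
  P completes σ.
Trace ⟨bac⟩ through Q, begin at {t0}:
  [1] b ⇒ {t1}
  [2] a ⇒ {t2}
  [3] c ⇒ ∅ (Q stuck)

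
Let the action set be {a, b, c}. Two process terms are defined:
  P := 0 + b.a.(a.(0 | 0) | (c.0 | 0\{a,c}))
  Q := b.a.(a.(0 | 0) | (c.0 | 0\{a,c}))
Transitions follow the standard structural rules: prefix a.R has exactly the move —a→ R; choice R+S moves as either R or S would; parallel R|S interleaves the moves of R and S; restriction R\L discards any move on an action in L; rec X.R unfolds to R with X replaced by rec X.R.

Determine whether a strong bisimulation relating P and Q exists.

LTS(P): 6 reachable states
  m0 = 0 + b.a.(a.(0 | 0) | (c.0 | 0\{a,c})) ⊢ ··b··> m1
  m1 = a.(a.(0 | 0) | (c.0 | 0\{a,c})) ⊢ ··a··> m2
  m2 = a.(0 | 0) | (c.0 | 0\{a,c}) ⊢ ··a··> m3, ··c··> m4
  m3 = 0 | 0 | (c.0 | 0\{a,c}) ⊢ ··c··> m5
  m4 = a.(0 | 0) | (0 | 0\{a,c}) ⊢ ··a··> m5
  m5 = 0 | 0 | (0 | 0\{a,c}) ⊢ (no moves)
LTS(Q): 6 reachable states
  n0 = b.a.(a.(0 | 0) | (c.0 | 0\{a,c})) ⊢ ··b··> n1
  n1 = a.(a.(0 | 0) | (c.0 | 0\{a,c})) ⊢ ··a··> n2
  n2 = a.(0 | 0) | (c.0 | 0\{a,c}) ⊢ ··a··> n3, ··c··> n4
  n3 = 0 | 0 | (c.0 | 0\{a,c}) ⊢ ··c··> n5
  n4 = a.(0 | 0) | (0 | 0\{a,c}) ⊢ ··a··> n5
  n5 = 0 | 0 | (0 | 0\{a,c}) ⊢ (no moves)
Bisimilarity quotient blocks:
  B0 = {m0, n0}
  B1 = {m1, n1}
  B2 = {m2, n2}
  B3 = {m4, n4}
  B4 = {m5, n5}
  B5 = {m3, n3}
m0 ∈ B0, n0 ∈ B0 → same block

YES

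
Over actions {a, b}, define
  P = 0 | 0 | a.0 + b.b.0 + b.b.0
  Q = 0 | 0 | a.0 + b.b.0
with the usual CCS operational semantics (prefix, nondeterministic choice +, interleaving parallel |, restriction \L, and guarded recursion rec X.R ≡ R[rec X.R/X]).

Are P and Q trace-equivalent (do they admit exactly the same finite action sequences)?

P's transition system — 4 states:
  s0 = 0 | 0 | a.0 + b.b.0 + b.b.0 has moves --a--▸ s1, --b--▸ s2
  s1 = 0 | 0 | 0 has moves ∅
  s2 = b.0 has moves --b--▸ s3
  s3 = 0 has moves ∅
Q's transition system — 4 states:
  t0 = 0 | 0 | a.0 + b.b.0 has moves --a--▸ t1, --b--▸ t2
  t1 = 0 | 0 | 0 has moves ∅
  t2 = b.0 has moves --b--▸ t3
  t3 = 0 has moves ∅
Bisimilarity quotient blocks:
  B0 = {s0, t0}
  B1 = {s1, s3, t1, t3}
  B2 = {s2, t2}
s0 ∈ B0, t0 ∈ B0 → same block
Bisimilar ⇒ trace-equivalent.

trace-equivalent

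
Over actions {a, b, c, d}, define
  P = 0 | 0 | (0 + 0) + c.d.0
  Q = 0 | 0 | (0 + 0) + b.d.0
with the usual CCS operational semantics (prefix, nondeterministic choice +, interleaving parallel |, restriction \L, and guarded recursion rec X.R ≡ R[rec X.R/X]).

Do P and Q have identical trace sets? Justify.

Reachable graph of P (3 states):
  s0 = 0 | 0 | (0 + 0) + c.d.0 | —c→ s1
  s1 = d.0 | —d→ s2
  s2 = 0 | ·
Reachable graph of Q (3 states):
  t0 = 0 | 0 | (0 + 0) + b.d.0 | —b→ t1
  t1 = d.0 | —d→ t2
  t2 = 0 | ·
Run σ = ⟨c⟩ on P: start {s0}
  after c @ step 1: {s1}
  — P admits the full trace.
Run σ = ⟨c⟩ on Q: start {t0}
  after c @ step 1: ∅  — Q cannot continue

NO — witness ⟨c⟩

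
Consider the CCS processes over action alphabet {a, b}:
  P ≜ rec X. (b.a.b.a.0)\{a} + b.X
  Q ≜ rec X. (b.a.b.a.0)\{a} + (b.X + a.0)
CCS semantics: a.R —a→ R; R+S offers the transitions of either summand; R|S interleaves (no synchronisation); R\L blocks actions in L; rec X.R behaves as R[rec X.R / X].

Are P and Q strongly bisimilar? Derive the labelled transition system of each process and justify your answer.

not bisimilar

LTS(P): 2 reachable states
  s0 = rec X. (b.a.b.a.0)\{a} + b.X ⊢ --b--▸ s0, --b--▸ s1
  s1 = (a.b.a.0)\{a} ⊢ ·
LTS(Q): 3 reachable states
  t0 = rec X. (b.a.b.a.0)\{a} + (b.X + a.0) ⊢ --a--▸ t1, --b--▸ t0, --b--▸ t2
  t1 = 0 ⊢ ·
  t2 = (a.b.a.0)\{a} ⊢ ·
Coarsest stable partition (strong bisimilarity classes):
  B0 = {s0}
  B1 = {s1, t1, t2}
  B2 = {t0}
s0 ∈ B0, t0 ∈ B2 → different blocks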